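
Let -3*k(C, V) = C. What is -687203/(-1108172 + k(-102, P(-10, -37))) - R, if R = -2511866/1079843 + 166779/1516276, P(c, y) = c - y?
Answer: 36240564174582603/12777455635602452 ≈ 2.8363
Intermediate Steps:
k(C, V) = -C/3
R = -51106859089/23061127108 (R = -2511866*1/1079843 + 166779*(1/1516276) = -2511866/1079843 + 2349/21356 = -51106859089/23061127108 ≈ -2.2161)
-687203/(-1108172 + k(-102, P(-10, -37))) - R = -687203/(-1108172 - ⅓*(-102)) - 1*(-51106859089/23061127108) = -687203/(-1108172 + 34) + 51106859089/23061127108 = -687203/(-1108138) + 51106859089/23061127108 = -687203*(-1/1108138) + 51106859089/23061127108 = 687203/1108138 + 51106859089/23061127108 = 36240564174582603/12777455635602452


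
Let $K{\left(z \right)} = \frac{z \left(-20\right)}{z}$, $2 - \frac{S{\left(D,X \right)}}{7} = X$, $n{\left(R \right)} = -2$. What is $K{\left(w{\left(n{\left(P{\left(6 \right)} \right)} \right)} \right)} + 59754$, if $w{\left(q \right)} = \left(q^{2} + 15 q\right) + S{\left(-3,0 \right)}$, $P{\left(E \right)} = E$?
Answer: $59734$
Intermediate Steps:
$S{\left(D,X \right)} = 14 - 7 X$
$w{\left(q \right)} = 14 + q^{2} + 15 q$ ($w{\left(q \right)} = \left(q^{2} + 15 q\right) + \left(14 - 0\right) = \left(q^{2} + 15 q\right) + \left(14 + 0\right) = \left(q^{2} + 15 q\right) + 14 = 14 + q^{2} + 15 q$)
$K{\left(z \right)} = -20$ ($K{\left(z \right)} = \frac{\left(-20\right) z}{z} = -20$)
$K{\left(w{\left(n{\left(P{\left(6 \right)} \right)} \right)} \right)} + 59754 = -20 + 59754 = 59734$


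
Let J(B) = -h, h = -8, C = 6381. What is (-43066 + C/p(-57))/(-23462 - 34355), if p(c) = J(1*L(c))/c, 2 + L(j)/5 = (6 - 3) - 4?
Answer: 708245/462536 ≈ 1.5312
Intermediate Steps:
L(j) = -15 (L(j) = -10 + 5*((6 - 3) - 4) = -10 + 5*(3 - 4) = -10 + 5*(-1) = -10 - 5 = -15)
J(B) = 8 (J(B) = -1*(-8) = 8)
p(c) = 8/c
(-43066 + C/p(-57))/(-23462 - 34355) = (-43066 + 6381/((8/(-57))))/(-23462 - 34355) = (-43066 + 6381/((8*(-1/57))))/(-57817) = (-43066 + 6381/(-8/57))*(-1/57817) = (-43066 + 6381*(-57/8))*(-1/57817) = (-43066 - 363717/8)*(-1/57817) = -708245/8*(-1/57817) = 708245/462536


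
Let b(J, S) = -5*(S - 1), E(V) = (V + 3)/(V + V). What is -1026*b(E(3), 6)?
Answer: 25650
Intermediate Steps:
E(V) = (3 + V)/(2*V) (E(V) = (3 + V)/((2*V)) = (3 + V)*(1/(2*V)) = (3 + V)/(2*V))
b(J, S) = 5 - 5*S (b(J, S) = -5*(-1 + S) = 5 - 5*S)
-1026*b(E(3), 6) = -1026*(5 - 5*6) = -1026*(5 - 30) = -1026*(-25) = 25650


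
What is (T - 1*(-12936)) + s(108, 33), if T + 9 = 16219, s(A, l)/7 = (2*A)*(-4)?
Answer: 23098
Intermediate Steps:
s(A, l) = -56*A (s(A, l) = 7*((2*A)*(-4)) = 7*(-8*A) = -56*A)
T = 16210 (T = -9 + 16219 = 16210)
(T - 1*(-12936)) + s(108, 33) = (16210 - 1*(-12936)) - 56*108 = (16210 + 12936) - 6048 = 29146 - 6048 = 23098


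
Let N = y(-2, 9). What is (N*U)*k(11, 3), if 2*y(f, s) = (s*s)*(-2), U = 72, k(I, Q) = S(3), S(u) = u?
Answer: -17496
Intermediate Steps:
k(I, Q) = 3
y(f, s) = -s**2 (y(f, s) = ((s*s)*(-2))/2 = (s**2*(-2))/2 = (-2*s**2)/2 = -s**2)
N = -81 (N = -1*9**2 = -1*81 = -81)
(N*U)*k(11, 3) = -81*72*3 = -5832*3 = -17496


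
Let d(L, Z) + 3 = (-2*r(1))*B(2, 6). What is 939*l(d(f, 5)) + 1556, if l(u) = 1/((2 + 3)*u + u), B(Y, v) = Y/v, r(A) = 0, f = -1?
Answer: 9023/6 ≈ 1503.8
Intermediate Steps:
d(L, Z) = -3 (d(L, Z) = -3 + (-2*0)*(2/6) = -3 + 0*(2*(⅙)) = -3 + 0*(⅓) = -3 + 0 = -3)
l(u) = 1/(6*u) (l(u) = 1/(5*u + u) = 1/(6*u))
939*l(d(f, 5)) + 1556 = 939*((⅙)/(-3)) + 1556 = 939*((⅙)*(-⅓)) + 1556 = 939*(-1/18) + 1556 = -313/6 + 1556 = 9023/6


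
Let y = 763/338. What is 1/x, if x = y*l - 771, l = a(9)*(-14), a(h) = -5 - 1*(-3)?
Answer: -169/119617 ≈ -0.0014128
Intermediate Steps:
y = 763/338 (y = 763*(1/338) = 763/338 ≈ 2.2574)
a(h) = -2 (a(h) = -5 + 3 = -2)
l = 28 (l = -2*(-14) = 28)
x = -119617/169 (x = (763/338)*28 - 771 = 10682/169 - 771 = -119617/169 ≈ -707.79)
1/x = 1/(-119617/169) = -169/119617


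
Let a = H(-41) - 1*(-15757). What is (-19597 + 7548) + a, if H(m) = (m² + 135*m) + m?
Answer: -187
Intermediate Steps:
H(m) = m² + 136*m
a = 11862 (a = -41*(136 - 41) - 1*(-15757) = -41*95 + 15757 = -3895 + 15757 = 11862)
(-19597 + 7548) + a = (-19597 + 7548) + 11862 = -12049 + 11862 = -187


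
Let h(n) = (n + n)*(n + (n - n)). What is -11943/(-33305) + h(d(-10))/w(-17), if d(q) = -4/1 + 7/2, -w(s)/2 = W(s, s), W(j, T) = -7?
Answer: 367709/932540 ≈ 0.39431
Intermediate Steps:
w(s) = 14 (w(s) = -2*(-7) = 14)
d(q) = -½ (d(q) = -4*1 + 7*(½) = -4 + 7/2 = -½)
h(n) = 2*n² (h(n) = (2*n)*(n + 0) = (2*n)*n = 2*n²)
-11943/(-33305) + h(d(-10))/w(-17) = -11943/(-33305) + (2*(-½)²)/14 = -11943*(-1/33305) + (2*(¼))*(1/14) = 11943/33305 + (½)*(1/14) = 11943/33305 + 1/28 = 367709/932540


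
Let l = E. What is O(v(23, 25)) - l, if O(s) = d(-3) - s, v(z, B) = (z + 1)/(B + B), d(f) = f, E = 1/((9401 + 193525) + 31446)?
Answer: -20390389/5859300 ≈ -3.4800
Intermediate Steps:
E = 1/234372 (E = 1/(202926 + 31446) = 1/234372 ≈ 4.2667e-6)
v(z, B) = (1 + z)/(2*B) (v(z, B) = (1 + z)/((2*B)) = (1 + z)*(1/(2*B)) = (1 + z)/(2*B))
O(s) = -3 - s
l = 1/234372 ≈ 4.2667e-6
O(v(23, 25)) - l = (-3 - (1 + 23)/(2*25)) - 1*1/234372 = (-3 - 24/(2*25)) - 1/234372 = (-3 - 1*12/25) - 1/234372 = (-3 - 12/25) - 1/234372 = -87/25 - 1/234372 = -20390389/5859300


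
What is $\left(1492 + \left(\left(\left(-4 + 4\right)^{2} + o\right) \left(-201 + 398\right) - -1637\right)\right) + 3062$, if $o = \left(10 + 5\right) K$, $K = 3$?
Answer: $15056$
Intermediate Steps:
$o = 45$ ($o = \left(10 + 5\right) 3 = 15 \cdot 3 = 45$)
$\left(1492 + \left(\left(\left(-4 + 4\right)^{2} + o\right) \left(-201 + 398\right) - -1637\right)\right) + 3062 = \left(1492 - \left(-1637 - \left(\left(-4 + 4\right)^{2} + 45\right) \left(-201 + 398\right)\right)\right) + 3062 = \left(1492 + \left(\left(0^{2} + 45\right) 197 + 1637\right)\right) + 3062 = \left(1492 + \left(\left(0 + 45\right) 197 + 1637\right)\right) + 3062 = \left(1492 + \left(45 \cdot 197 + 1637\right)\right) + 3062 = \left(1492 + \left(8865 + 1637\right)\right) + 3062 = \left(1492 + 10502\right) + 3062 = 11994 + 3062 = 15056$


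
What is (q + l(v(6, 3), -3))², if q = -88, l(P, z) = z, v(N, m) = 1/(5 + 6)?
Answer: 8281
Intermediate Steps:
v(N, m) = 1/11
(q + l(v(6, 3), -3))² = (-88 - 3)² = (-91)² = 8281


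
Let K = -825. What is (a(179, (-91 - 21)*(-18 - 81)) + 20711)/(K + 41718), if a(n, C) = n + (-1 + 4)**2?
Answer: 20899/40893 ≈ 0.51107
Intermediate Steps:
a(n, C) = 9 + n (a(n, C) = n + 3**2 = n + 9 = 9 + n)
(a(179, (-91 - 21)*(-18 - 81)) + 20711)/(K + 41718) = ((9 + 179) + 20711)/(-825 + 41718) = (188 + 20711)/40893 = 20899*(1/40893) = 20899/40893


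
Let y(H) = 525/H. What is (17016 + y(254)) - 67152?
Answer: -12734019/254 ≈ -50134.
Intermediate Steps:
(17016 + y(254)) - 67152 = (17016 + 525/254) - 67152 = 4322589/254 - 67152 = -12734019/254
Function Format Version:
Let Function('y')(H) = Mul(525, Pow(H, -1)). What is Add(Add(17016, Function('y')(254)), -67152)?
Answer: Rational(-12734019, 254) ≈ -50134.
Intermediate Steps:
Add(Add(17016, Function('y')(254)), -67152) = Add(Add(17016, Mul(525, Pow(254, -1))), -67152) = Add(Add(17016, Mul(525, Rational(1, 254))), -67152) = Add(Add(17016, Rational(525, 254)), -67152) = Add(Rational(4322589, 254), -67152) = Rational(-12734019, 254)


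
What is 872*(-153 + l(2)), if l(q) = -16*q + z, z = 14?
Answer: -149112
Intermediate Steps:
l(q) = 14 - 16*q (l(q) = -16*q + 14 = 14 - 16*q)
872*(-153 + l(2)) = 872*(-153 + (14 - 16*2)) = 872*(-153 + (14 - 32)) = 872*(-153 - 18) = 872*(-171) = -149112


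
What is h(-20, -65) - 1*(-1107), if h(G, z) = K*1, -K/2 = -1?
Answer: 1109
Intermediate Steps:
K = 2 (K = -2*(-1) = 2)
h(G, z) = 2 (h(G, z) = 2*1 = 2)
h(-20, -65) - 1*(-1107) = 2 - 1*(-1107) = 2 + 1107 = 1109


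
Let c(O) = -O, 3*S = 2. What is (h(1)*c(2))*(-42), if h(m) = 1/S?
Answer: 126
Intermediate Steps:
S = ⅔ (S = (⅓)*2 = ⅔ ≈ 0.66667)
h(m) = 3/2 (h(m) = 1/(⅔) = 3/2)
(h(1)*c(2))*(-42) = (3*(-1*2)/2)*(-42) = ((3/2)*(-2))*(-42) = -3*(-42) = 126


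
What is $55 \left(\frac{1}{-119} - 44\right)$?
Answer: $- \frac{288035}{119} \approx -2420.5$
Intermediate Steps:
$55 \left(\frac{1}{-119} - 44\right) = 55 \left(- \frac{1}{119} - 44\right) = 55 \left(- \frac{5237}{119}\right) = - \frac{288035}{119}$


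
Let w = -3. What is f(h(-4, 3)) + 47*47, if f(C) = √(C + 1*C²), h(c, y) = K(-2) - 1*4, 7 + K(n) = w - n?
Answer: 2209 + 2*√33 ≈ 2220.5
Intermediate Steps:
K(n) = -10 - n (K(n) = -7 + (-3 - n) = -10 - n)
h(c, y) = -12 (h(c, y) = (-10 - 1*(-2)) - 1*4 = (-10 + 2) - 4 = -8 - 4 = -12)
f(C) = √(C + C²)
f(h(-4, 3)) + 47*47 = √(-12*(1 - 12)) + 47*47 = √(-12*(-11)) + 2209 = √132 + 2209 = 2*√33 + 2209 = 2209 + 2*√33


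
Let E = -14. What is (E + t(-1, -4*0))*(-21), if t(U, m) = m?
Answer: 294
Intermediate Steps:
(E + t(-1, -4*0))*(-21) = (-14 - 4*0)*(-21) = (-14 + 0)*(-21) = -14*(-21) = 294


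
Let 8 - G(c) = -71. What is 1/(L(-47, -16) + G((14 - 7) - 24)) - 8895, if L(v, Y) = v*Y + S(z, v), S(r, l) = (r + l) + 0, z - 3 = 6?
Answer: -7053734/793 ≈ -8895.0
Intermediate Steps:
z = 9 (z = 3 + 6 = 9)
S(r, l) = l + r (S(r, l) = (l + r) + 0 = l + r)
G(c) = 79 (G(c) = 8 - 1*(-71) = 8 + 71 = 79)
L(v, Y) = 9 + v + Y*v (L(v, Y) = v*Y + (v + 9) = Y*v + (9 + v) = 9 + v + Y*v)
1/(L(-47, -16) + G((14 - 7) - 24)) - 8895 = 1/((9 - 47 - 16*(-47)) + 79) - 8895 = 1/((9 - 47 + 752) + 79) - 8895 = 1/(714 + 79) - 8895 = 1/793 - 8895 = -7053734/793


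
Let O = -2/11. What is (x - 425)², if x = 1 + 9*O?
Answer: 21921124/121 ≈ 1.8117e+5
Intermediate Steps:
O = -2/11 (O = -2*1/11 = -2/11 ≈ -0.18182)
x = -7/11 (x = 1 + 9*(-2/11) = 1 - 18/11 = -7/11 ≈ -0.63636)
(x - 425)² = (-7/11 - 425)² = (-4682/11)² = 21921124/121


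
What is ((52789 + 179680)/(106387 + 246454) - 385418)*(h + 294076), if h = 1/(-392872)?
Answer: -15711619594160473452699/138621349352 ≈ -1.1334e+11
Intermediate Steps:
h = -1/392872 ≈ -2.5454e-6
((52789 + 179680)/(106387 + 246454) - 385418)*(h + 294076) = ((52789 + 179680)/(106387 + 246454) - 385418)*(-1/392872 + 294076) = (232469/352841 - 385418)*(115534226271/392872) = -135991040069/352841*115534226271/392872 = -15711619594160473452699/138621349352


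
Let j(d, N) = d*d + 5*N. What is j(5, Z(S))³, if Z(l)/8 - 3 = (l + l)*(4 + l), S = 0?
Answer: 3048625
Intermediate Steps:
Z(l) = 24 + 16*l*(4 + l) (Z(l) = 24 + 8*((l + l)*(4 + l)) = 24 + 8*((2*l)*(4 + l)) = 24 + 8*(2*l*(4 + l)) = 24 + 16*l*(4 + l))
j(d, N) = d² + 5*N
j(5, Z(S))³ = (5² + 5*(24 + 16*0² + 64*0))³ = (25 + 5*(24 + 16*0 + 0))³ = (25 + 5*(24 + 0 + 0))³ = (25 + 5*24)³ = (25 + 120)³ = 145³ = 3048625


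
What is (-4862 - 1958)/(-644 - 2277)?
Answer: 6820/2921 ≈ 2.3348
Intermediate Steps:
(-4862 - 1958)/(-644 - 2277) = -6820/(-2921) = -6820*(-1/2921) = 6820/2921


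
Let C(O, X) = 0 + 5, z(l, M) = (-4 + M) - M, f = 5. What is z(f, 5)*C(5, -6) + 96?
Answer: 76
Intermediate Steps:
z(l, M) = -4
C(O, X) = 5
z(f, 5)*C(5, -6) + 96 = -4*5 + 96 = -20 + 96 = 76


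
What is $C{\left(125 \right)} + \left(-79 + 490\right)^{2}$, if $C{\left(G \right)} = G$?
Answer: $169046$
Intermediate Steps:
$C{\left(125 \right)} + \left(-79 + 490\right)^{2} = 125 + \left(-79 + 490\right)^{2} = 125 + 411^{2} = 125 + 168921 = 169046$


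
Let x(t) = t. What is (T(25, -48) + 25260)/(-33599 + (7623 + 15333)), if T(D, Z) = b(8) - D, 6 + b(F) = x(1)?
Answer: -870/367 ≈ -2.3706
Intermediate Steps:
b(F) = -5 (b(F) = -6 + 1 = -5)
T(D, Z) = -5 - D
(T(25, -48) + 25260)/(-33599 + (7623 + 15333)) = ((-5 - 1*25) + 25260)/(-33599 + (7623 + 15333)) = ((-5 - 25) + 25260)/(-33599 + 22956) = (-30 + 25260)/(-10643) = 25230*(-1/10643) = -870/367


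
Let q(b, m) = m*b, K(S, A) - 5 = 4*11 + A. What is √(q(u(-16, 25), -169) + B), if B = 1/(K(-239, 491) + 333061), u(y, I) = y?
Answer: √300927152285105/333601 ≈ 52.000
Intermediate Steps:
K(S, A) = 49 + A (K(S, A) = 5 + (4*11 + A) = 5 + (44 + A) = 49 + A)
q(b, m) = b*m
B = 1/333601 (B = 1/((49 + 491) + 333061) = 1/(540 + 333061) = 1/333601 ≈ 2.9976e-6)
√(q(u(-16, 25), -169) + B) = √(-16*(-169) + 1/333601) = √(2704 + 1/333601) = √(902057105/333601) = √300927152285105/333601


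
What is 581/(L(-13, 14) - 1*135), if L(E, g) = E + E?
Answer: -83/23 ≈ -3.6087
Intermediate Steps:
L(E, g) = 2*E
581/(L(-13, 14) - 1*135) = 581/(2*(-13) - 1*135) = 581/(-26 - 135) = 581/(-161) = 581*(-1/161) = -83/23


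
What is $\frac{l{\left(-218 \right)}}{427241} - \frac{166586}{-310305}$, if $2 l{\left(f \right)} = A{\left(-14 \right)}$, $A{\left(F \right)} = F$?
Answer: $\frac{71170197091}{132575018505} \approx 0.53683$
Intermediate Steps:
$l{\left(f \right)} = -7$ ($l{\left(f \right)} = \frac{1}{2} \left(-14\right) = -7$)
$\frac{l{\left(-218 \right)}}{427241} - \frac{166586}{-310305} = - \frac{7}{427241} - \frac{166586}{-310305} = \left(-7\right) \frac{1}{427241} - - \frac{166586}{310305} = - \frac{7}{427241} + \frac{166586}{310305} = \frac{71170197091}{132575018505}$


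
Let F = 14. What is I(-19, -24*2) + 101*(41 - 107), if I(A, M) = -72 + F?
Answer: -6724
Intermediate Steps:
I(A, M) = -58 (I(A, M) = -72 + 14 = -58)
I(-19, -24*2) + 101*(41 - 107) = -58 + 101*(41 - 107) = -58 + 101*(-66) = -58 - 6666 = -6724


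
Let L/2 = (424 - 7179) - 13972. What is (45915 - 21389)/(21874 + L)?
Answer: -12263/9790 ≈ -1.2526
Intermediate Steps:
L = -41454 (L = 2*((424 - 7179) - 13972) = 2*(-6755 - 13972) = 2*(-20727) = -41454)
(45915 - 21389)/(21874 + L) = (45915 - 21389)/(21874 - 41454) = 24526/(-19580) = 24526*(-1/19580) = -12263/9790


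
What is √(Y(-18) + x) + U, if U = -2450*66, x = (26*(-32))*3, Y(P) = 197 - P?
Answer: -161700 + I*√2281 ≈ -1.617e+5 + 47.76*I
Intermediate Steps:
x = -2496 (x = -832*3 = -2496)
U = -161700
√(Y(-18) + x) + U = √((197 - 1*(-18)) - 2496) - 161700 = √((197 + 18) - 2496) - 161700 = √(215 - 2496) - 161700 = √(-2281) - 161700 = I*√2281 - 161700 = -161700 + I*√2281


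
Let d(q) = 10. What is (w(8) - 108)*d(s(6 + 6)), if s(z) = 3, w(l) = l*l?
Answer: -440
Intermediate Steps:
w(l) = l²
(w(8) - 108)*d(s(6 + 6)) = (8² - 108)*10 = (64 - 108)*10 = -44*10 = -440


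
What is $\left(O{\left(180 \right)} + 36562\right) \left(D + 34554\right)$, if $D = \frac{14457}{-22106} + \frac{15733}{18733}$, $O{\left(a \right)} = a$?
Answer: $\frac{262876014049806739}{207055849} \approx 1.2696 \cdot 10^{9}$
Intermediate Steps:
$D = \frac{76970717}{414111698}$ ($D = 14457 \left(- \frac{1}{22106}\right) + 15733 \cdot \frac{1}{18733} = - \frac{14457}{22106} + \frac{15733}{18733} = \frac{76970717}{414111698} \approx 0.18587$)
$\left(O{\left(180 \right)} + 36562\right) \left(D + 34554\right) = \left(180 + 36562\right) \left(\frac{76970717}{414111698} + 34554\right) = 36742 \cdot \frac{14309292583409}{414111698} = \frac{262876014049806739}{207055849}$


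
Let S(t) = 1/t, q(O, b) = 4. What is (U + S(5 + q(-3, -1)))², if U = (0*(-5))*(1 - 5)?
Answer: 1/81 ≈ 0.012346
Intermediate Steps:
U = 0 (U = 0*(-4) = 0)
(U + S(5 + q(-3, -1)))² = (0 + 1/(5 + 4))² = (0 + 1/9)² = (0 + ⅑)² = (⅑)² = 1/81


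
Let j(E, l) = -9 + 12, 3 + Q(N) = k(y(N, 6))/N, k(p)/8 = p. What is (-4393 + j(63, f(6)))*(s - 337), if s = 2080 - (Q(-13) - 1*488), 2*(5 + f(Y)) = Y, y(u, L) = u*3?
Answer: -9701900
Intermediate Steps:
y(u, L) = 3*u
k(p) = 8*p
f(Y) = -5 + Y/2
Q(N) = 21 (Q(N) = -3 + (8*(3*N))/N = -3 + (24*N)/N = -3 + 24 = 21)
j(E, l) = 3
s = 2547 (s = 2080 - (21 - 1*488) = 2080 - (21 - 488) = 2080 - 1*(-467) = 2080 + 467 = 2547)
(-4393 + j(63, f(6)))*(s - 337) = (-4393 + 3)*(2547 - 337) = -4390*2210 = -9701900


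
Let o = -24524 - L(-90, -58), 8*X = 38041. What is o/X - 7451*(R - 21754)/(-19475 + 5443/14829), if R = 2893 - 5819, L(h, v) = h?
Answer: -25947754925076806/2746458744653 ≈ -9447.7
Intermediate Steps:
X = 38041/8 (X = (⅛)*38041 = 38041/8 ≈ 4755.1)
R = -2926
o = -24434 (o = -24524 - 1*(-90) = -24524 + 90 = -24434)
o/X - 7451*(R - 21754)/(-19475 + 5443/14829) = -24434/38041/8 - 7451*(-2926 - 21754)/(-19475 + 5443/14829) = -24434*8/38041 - 7451*(-24680/(-19475 + 5443*(1/14829))) = -195472/38041 - 7451*(-24680/(-19475 + 5443/14829)) = -195472/38041 - 7451/((-288789332/14829*(-1/24680))) = -195472/38041 - 7451/72197333/91494930 = -195472/38041 - 7451*91494930/72197333 = -195472/38041 - 681728723430/72197333 = -25947754925076806/2746458744653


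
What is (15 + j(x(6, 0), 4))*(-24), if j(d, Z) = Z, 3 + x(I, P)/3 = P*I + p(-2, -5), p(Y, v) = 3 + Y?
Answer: -456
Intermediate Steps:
x(I, P) = -6 + 3*I*P (x(I, P) = -9 + 3*(P*I + (3 - 2)) = -9 + 3*(I*P + 1) = -9 + 3*(1 + I*P) = -9 + (3 + 3*I*P) = -6 + 3*I*P)
(15 + j(x(6, 0), 4))*(-24) = (15 + 4)*(-24) = 19*(-24) = -456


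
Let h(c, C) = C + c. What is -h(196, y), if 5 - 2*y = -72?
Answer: -469/2 ≈ -234.50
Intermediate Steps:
y = 77/2 (y = 5/2 - ½*(-72) = 5/2 + 36 = 77/2 ≈ 38.500)
-h(196, y) = -(77/2 + 196) = -1*469/2 = -469/2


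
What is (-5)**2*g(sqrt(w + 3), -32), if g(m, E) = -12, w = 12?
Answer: -300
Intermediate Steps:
(-5)**2*g(sqrt(w + 3), -32) = (-5)**2*(-12) = 25*(-12) = -300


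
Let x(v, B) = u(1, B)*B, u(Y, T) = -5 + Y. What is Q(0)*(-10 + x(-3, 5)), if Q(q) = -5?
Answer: 150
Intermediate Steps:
x(v, B) = -4*B (x(v, B) = (-5 + 1)*B = -4*B)
Q(0)*(-10 + x(-3, 5)) = -5*(-10 - 4*5) = -5*(-10 - 20) = -5*(-30) = 150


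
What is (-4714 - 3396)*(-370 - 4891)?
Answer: 42666710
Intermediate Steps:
(-4714 - 3396)*(-370 - 4891) = -8110*(-5261) = 42666710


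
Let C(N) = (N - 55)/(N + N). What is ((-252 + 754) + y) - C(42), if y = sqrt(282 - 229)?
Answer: 42181/84 + sqrt(53) ≈ 509.44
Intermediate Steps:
C(N) = (-55 + N)/(2*N) (C(N) = (-55 + N)/((2*N)) = (-55 + N)*(1/(2*N)) = (-55 + N)/(2*N))
y = sqrt(53) ≈ 7.2801
((-252 + 754) + y) - C(42) = ((-252 + 754) + sqrt(53)) - (-55 + 42)/(2*42) = (502 + sqrt(53)) - (-13)/(2*42) = (502 + sqrt(53)) - 1*(-13/84) = (502 + sqrt(53)) + 13/84 = 42181/84 + sqrt(53)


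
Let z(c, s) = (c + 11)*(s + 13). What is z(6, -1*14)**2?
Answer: 289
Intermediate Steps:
z(c, s) = (11 + c)*(13 + s)
z(6, -1*14)**2 = (143 + 11*(-1*14) + 13*6 + 6*(-1*14))**2 = (143 + 11*(-14) + 78 + 6*(-14))**2 = (143 - 154 + 78 - 84)**2 = (-17)**2 = 289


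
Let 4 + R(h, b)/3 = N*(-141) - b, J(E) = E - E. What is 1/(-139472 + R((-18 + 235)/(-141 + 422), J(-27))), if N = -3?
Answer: -1/138215 ≈ -7.2351e-6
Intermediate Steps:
J(E) = 0
R(h, b) = 1257 - 3*b (R(h, b) = -12 + 3*(-3*(-141) - b) = -12 + 3*(423 - b) = -12 + (1269 - 3*b) = 1257 - 3*b)
1/(-139472 + R((-18 + 235)/(-141 + 422), J(-27))) = 1/(-139472 + (1257 - 3*0)) = 1/(-139472 + (1257 + 0)) = 1/(-139472 + 1257) = 1/(-138215) = -1/138215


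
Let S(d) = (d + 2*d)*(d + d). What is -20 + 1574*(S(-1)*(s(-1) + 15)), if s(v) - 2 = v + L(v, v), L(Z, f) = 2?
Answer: 169972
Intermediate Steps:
S(d) = 6*d**2 (S(d) = (3*d)*(2*d) = 6*d**2)
s(v) = 4 + v (s(v) = 2 + (v + 2) = 2 + (2 + v) = 4 + v)
-20 + 1574*(S(-1)*(s(-1) + 15)) = -20 + 1574*((6*(-1)**2)*((4 - 1) + 15)) = -20 + 1574*((6*1)*(3 + 15)) = -20 + 1574*(6*18) = -20 + 1574*108 = -20 + 169992 = 169972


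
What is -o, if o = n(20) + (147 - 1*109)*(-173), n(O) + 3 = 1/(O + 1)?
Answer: 138116/21 ≈ 6577.0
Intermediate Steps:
n(O) = -3 + 1/(1 + O) (n(O) = -3 + 1/(O + 1) = -3 + 1/(1 + O))
o = -138116/21 (o = (-2 - 3*20)/(1 + 20) + (147 - 1*109)*(-173) = (-2 - 60)/21 + (147 - 109)*(-173) = (1/21)*(-62) + 38*(-173) = -62/21 - 6574 = -138116/21 ≈ -6577.0)
-o = -1*(-138116/21) = 138116/21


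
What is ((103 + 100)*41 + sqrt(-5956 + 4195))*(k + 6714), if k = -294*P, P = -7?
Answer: 73009356 + 8772*I*sqrt(1761) ≈ 7.3009e+7 + 3.6811e+5*I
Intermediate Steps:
k = 2058 (k = -294*(-7) = 2058)
((103 + 100)*41 + sqrt(-5956 + 4195))*(k + 6714) = ((103 + 100)*41 + sqrt(-5956 + 4195))*(2058 + 6714) = (203*41 + sqrt(-1761))*8772 = (8323 + I*sqrt(1761))*8772 = 73009356 + 8772*I*sqrt(1761)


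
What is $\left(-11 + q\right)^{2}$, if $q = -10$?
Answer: $441$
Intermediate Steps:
$\left(-11 + q\right)^{2} = \left(-11 - 10\right)^{2} = \left(-21\right)^{2} = 441$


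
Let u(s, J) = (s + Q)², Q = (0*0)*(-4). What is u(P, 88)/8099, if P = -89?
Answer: 89/91 ≈ 0.97802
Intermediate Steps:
Q = 0 (Q = 0*(-4) = 0)
u(s, J) = s² (u(s, J) = (s + 0)² = s²)
u(P, 88)/8099 = (-89)²/8099 = 7921*(1/8099) = 89/91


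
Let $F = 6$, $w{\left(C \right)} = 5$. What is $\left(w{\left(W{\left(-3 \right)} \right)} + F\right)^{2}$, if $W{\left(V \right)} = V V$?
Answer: $121$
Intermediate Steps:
$W{\left(V \right)} = V^{2}$
$\left(w{\left(W{\left(-3 \right)} \right)} + F\right)^{2} = \left(5 + 6\right)^{2} = 11^{2} = 121$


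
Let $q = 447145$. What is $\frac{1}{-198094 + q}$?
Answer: $\frac{1}{249051} \approx 4.0152 \cdot 10^{-6}$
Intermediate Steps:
$\frac{1}{-198094 + q} = \frac{1}{-198094 + 447145} = \frac{1}{249051}$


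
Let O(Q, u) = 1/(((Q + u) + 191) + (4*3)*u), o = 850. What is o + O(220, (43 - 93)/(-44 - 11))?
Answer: 3953361/4651 ≈ 850.00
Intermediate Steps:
O(Q, u) = 1/(191 + Q + 13*u) (O(Q, u) = 1/((191 + Q + u) + 12*u) = 1/(191 + Q + 13*u))
o + O(220, (43 - 93)/(-44 - 11)) = 850 + 1/(191 + 220 + 13*((43 - 93)/(-44 - 11))) = 850 + 1/(191 + 220 + 13*(-50/(-55))) = 850 + 1/(191 + 220 + 13*(-50*(-1/55))) = 850 + 1/(191 + 220 + 13*(10/11)) = 850 + 1/(191 + 220 + 130/11) = 850 + 1/(4651/11) = 850 + 11/4651 = 3953361/4651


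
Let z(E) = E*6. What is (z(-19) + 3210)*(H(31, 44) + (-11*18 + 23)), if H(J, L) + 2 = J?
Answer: -452016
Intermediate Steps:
z(E) = 6*E
H(J, L) = -2 + J
(z(-19) + 3210)*(H(31, 44) + (-11*18 + 23)) = (6*(-19) + 3210)*((-2 + 31) + (-11*18 + 23)) = (-114 + 3210)*(29 + (-198 + 23)) = 3096*(29 - 175) = 3096*(-146) = -452016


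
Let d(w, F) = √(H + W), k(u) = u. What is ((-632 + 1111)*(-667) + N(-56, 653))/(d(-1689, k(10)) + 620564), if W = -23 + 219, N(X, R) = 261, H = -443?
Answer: -198103886848/385099678343 + 319232*I*√247/385099678343 ≈ -0.51442 + 1.3028e-5*I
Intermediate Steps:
W = 196
d(w, F) = I*√247 (d(w, F) = √(-443 + 196) = √(-247) = I*√247)
((-632 + 1111)*(-667) + N(-56, 653))/(d(-1689, k(10)) + 620564) = ((-632 + 1111)*(-667) + 261)/(I*√247 + 620564) = (479*(-667) + 261)/(620564 + I*√247) = (-319493 + 261)/(620564 + I*√247) = -319232/(620564 + I*√247)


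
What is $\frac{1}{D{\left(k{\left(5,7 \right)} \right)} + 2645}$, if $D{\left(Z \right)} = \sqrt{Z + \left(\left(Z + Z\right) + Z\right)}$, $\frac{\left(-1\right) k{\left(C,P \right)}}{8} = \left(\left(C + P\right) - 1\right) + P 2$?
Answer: $\frac{529}{1399365} - \frac{4 i \sqrt{2}}{1399365} \approx 0.00037803 - 4.0424 \cdot 10^{-6} i$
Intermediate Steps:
$k{\left(C,P \right)} = 8 - 24 P - 8 C$ ($k{\left(C,P \right)} = - 8 \left(\left(\left(C + P\right) - 1\right) + P 2\right) = - 8 \left(\left(-1 + C + P\right) + 2 P\right) = - 8 \left(-1 + C + 3 P\right) = 8 - 24 P - 8 C$)
$D{\left(Z \right)} = 2 \sqrt{Z}$ ($D{\left(Z \right)} = \sqrt{Z + \left(2 Z + Z\right)} = \sqrt{Z + 3 Z} = \sqrt{4 Z} = 2 \sqrt{Z}$)
$\frac{1}{D{\left(k{\left(5,7 \right)} \right)} + 2645} = \frac{1}{2 \sqrt{8 - 168 - 40} + 2645} = \frac{1}{2 \sqrt{-200} + 2645} = \frac{1}{2 \cdot 10 i \sqrt{2} + 2645} = \frac{1}{20 i \sqrt{2} + 2645} = \frac{1}{2645 + 20 i \sqrt{2}}$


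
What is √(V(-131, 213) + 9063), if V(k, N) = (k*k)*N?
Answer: 2*√916089 ≈ 1914.3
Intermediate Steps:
V(k, N) = N*k² (V(k, N) = k²*N = N*k²)
√(V(-131, 213) + 9063) = √(213*(-131)² + 9063) = √(213*17161 + 9063) = √(3655293 + 9063) = √3664356 = 2*√916089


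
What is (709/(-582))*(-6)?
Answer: 709/97 ≈ 7.3093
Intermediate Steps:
(709/(-582))*(-6) = (709*(-1/582))*(-6) = -709/582*(-6) = 709/97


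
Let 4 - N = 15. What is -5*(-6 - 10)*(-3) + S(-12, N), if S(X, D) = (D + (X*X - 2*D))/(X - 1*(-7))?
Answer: -271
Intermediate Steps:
N = -11 (N = 4 - 1*15 = 4 - 15 = -11)
S(X, D) = (X² - D)/(7 + X) (S(X, D) = (D + (X² - 2*D))/(X + 7) = (X² - D)/(7 + X))
-5*(-6 - 10)*(-3) + S(-12, N) = -5*(-6 - 10)*(-3) + ((-12)² - 1*(-11))/(7 - 12) = -(-80)*(-3) + (144 + 11)/(-5) = -5*48 - ⅕*155 = -240 - 31 = -271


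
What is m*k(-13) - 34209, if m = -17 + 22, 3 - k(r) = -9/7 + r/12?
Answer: -2871301/84 ≈ -34182.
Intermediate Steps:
k(r) = 30/7 - r/12 (k(r) = 3 - (-9/7 + r/12) = 3 + (9/7 - r/12) = 30/7 - r/12)
m = 5
m*k(-13) - 34209 = 5*(30/7 - 1/12*(-13)) - 34209 = 5*(30/7 + 13/12) - 34209 = 5*(451/84) - 34209 = 2255/84 - 34209 = -2871301/84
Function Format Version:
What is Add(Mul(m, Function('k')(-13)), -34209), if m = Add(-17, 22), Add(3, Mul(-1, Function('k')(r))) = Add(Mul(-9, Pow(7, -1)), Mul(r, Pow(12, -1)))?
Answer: Rational(-2871301, 84) ≈ -34182.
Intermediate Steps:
Function('k')(r) = Add(Rational(30, 7), Mul(Rational(-1, 12), r)) (Function('k')(r) = Add(3, Mul(-1, Add(Mul(-9, Pow(7, -1)), Mul(r, Pow(12, -1))))) = Add(3, Mul(-1, Add(Mul(-9, Rational(1, 7)), Mul(r, Rational(1, 12))))) = Add(3, Mul(-1, Add(Rational(-9, 7), Mul(Rational(1, 12), r)))) = Add(3, Add(Rational(9, 7), Mul(Rational(-1, 12), r))) = Add(Rational(30, 7), Mul(Rational(-1, 12), r)))
m = 5
Add(Mul(m, Function('k')(-13)), -34209) = Add(Mul(5, Add(Rational(30, 7), Mul(Rational(-1, 12), -13))), -34209) = Add(Mul(5, Add(Rational(30, 7), Rational(13, 12))), -34209) = Add(Mul(5, Rational(451, 84)), -34209) = Add(Rational(2255, 84), -34209) = Rational(-2871301, 84)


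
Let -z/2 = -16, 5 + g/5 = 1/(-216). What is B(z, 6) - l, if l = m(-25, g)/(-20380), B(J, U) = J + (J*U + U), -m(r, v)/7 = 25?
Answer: 937445/4076 ≈ 229.99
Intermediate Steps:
g = -5405/216 (g = -25 + 5/(-216) = -25 + 5*(-1/216) = -25 - 5/216 = -5405/216 ≈ -25.023)
z = 32 (z = -2*(-16) = 32)
m(r, v) = -175 (m(r, v) = -7*25 = -175)
B(J, U) = J + U + J*U (B(J, U) = J + (U + J*U) = J + U + J*U)
l = 35/4076 (l = -175/(-20380) = -175*(-1/20380) = 35/4076 ≈ 0.0085869)
B(z, 6) - l = (32 + 6 + 32*6) - 1*35/4076 = (32 + 6 + 192) - 35/4076 = 230 - 35/4076 = 937445/4076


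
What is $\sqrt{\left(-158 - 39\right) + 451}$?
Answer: $\sqrt{254} \approx 15.937$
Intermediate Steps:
$\sqrt{\left(-158 - 39\right) + 451} = \sqrt{-197 + 451} = \sqrt{254}$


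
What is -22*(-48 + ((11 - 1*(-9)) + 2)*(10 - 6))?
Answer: -880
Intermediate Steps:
-22*(-48 + ((11 - 1*(-9)) + 2)*(10 - 6)) = -22*(-48 + ((11 + 9) + 2)*4) = -22*(-48 + (20 + 2)*4) = -22*(-48 + 22*4) = -22*(-48 + 88) = -22*40 = -880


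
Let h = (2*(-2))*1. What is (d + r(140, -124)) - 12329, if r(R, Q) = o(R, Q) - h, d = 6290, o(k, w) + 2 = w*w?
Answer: 9339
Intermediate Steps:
o(k, w) = -2 + w**2 (o(k, w) = -2 + w*w = -2 + w**2)
h = -4 (h = -4*1 = -4)
r(R, Q) = 2 + Q**2 (r(R, Q) = (-2 + Q**2) - 1*(-4) = (-2 + Q**2) + 4 = 2 + Q**2)
(d + r(140, -124)) - 12329 = (6290 + (2 + (-124)**2)) - 12329 = (6290 + (2 + 15376)) - 12329 = (6290 + 15378) - 12329 = 21668 - 12329 = 9339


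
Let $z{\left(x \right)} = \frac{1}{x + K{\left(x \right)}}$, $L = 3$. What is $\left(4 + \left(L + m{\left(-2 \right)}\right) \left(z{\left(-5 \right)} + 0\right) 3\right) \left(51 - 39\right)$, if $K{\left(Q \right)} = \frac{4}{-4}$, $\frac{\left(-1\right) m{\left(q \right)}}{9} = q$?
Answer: $-78$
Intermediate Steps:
$m{\left(q \right)} = - 9 q$
$K{\left(Q \right)} = -1$ ($K{\left(Q \right)} = 4 \left(- \frac{1}{4}\right) = -1$)
$z{\left(x \right)} = \frac{1}{-1 + x}$ ($z{\left(x \right)} = \frac{1}{x - 1} = \frac{1}{-1 + x}$)
$\left(4 + \left(L + m{\left(-2 \right)}\right) \left(z{\left(-5 \right)} + 0\right) 3\right) \left(51 - 39\right) = \left(4 + \left(3 - -18\right) \left(\frac{1}{-1 - 5} + 0\right) 3\right) \left(51 - 39\right) = \left(4 + \left(3 + 18\right) \left(\frac{1}{-6} + 0\right) 3\right) 12 = \left(4 + 21 \left(- \frac{1}{6} + 0\right) 3\right) 12 = \left(4 + 21 \left(- \frac{1}{6}\right) 3\right) 12 = \left(4 - \frac{21}{2}\right) 12 = \left(- \frac{13}{2}\right) 12 = -78$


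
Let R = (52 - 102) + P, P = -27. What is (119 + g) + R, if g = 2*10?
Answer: 62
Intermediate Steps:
g = 20
R = -77 (R = (52 - 102) - 27 = -50 - 27 = -77)
(119 + g) + R = (119 + 20) - 77 = 139 - 77 = 62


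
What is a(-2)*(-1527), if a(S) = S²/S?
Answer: 3054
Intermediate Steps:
a(S) = S
a(-2)*(-1527) = -2*(-1527) = 3054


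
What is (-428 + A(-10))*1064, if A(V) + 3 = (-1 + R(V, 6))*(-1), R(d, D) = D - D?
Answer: -457520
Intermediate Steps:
R(d, D) = 0
A(V) = -2 (A(V) = -3 + (-1 + 0)*(-1) = -3 - 1*(-1) = -3 + 1 = -2)
(-428 + A(-10))*1064 = (-428 - 2)*1064 = -430*1064 = -457520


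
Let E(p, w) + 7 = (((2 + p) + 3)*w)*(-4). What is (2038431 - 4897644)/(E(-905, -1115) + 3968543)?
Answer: 2859213/45464 ≈ 62.890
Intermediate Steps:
E(p, w) = -7 - 4*w*(5 + p) (E(p, w) = -7 + (((2 + p) + 3)*w)*(-4) = -7 + ((5 + p)*w)*(-4) = -7 + (w*(5 + p))*(-4) = -7 - 4*w*(5 + p))
(2038431 - 4897644)/(E(-905, -1115) + 3968543) = (2038431 - 4897644)/((-7 - 20*(-1115) - 4*(-905)*(-1115)) + 3968543) = -2859213/((-7 + 22300 - 4036300) + 3968543) = -2859213/(-4014007 + 3968543) = -2859213/(-45464) = -2859213*(-1/45464) = 2859213/45464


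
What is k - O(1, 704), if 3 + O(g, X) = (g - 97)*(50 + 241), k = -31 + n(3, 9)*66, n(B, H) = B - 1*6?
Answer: 27710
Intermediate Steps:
n(B, H) = -6 + B (n(B, H) = B - 6 = -6 + B)
k = -229 (k = -31 + (-6 + 3)*66 = -31 - 3*66 = -31 - 198 = -229)
O(g, X) = -28230 + 291*g (O(g, X) = -3 + (g - 97)*(50 + 241) = -3 + (-97 + g)*291 = -3 + (-28227 + 291*g) = -28230 + 291*g)
k - O(1, 704) = -229 - (-28230 + 291*1) = -229 - (-28230 + 291) = -229 - 1*(-27939) = -229 + 27939 = 27710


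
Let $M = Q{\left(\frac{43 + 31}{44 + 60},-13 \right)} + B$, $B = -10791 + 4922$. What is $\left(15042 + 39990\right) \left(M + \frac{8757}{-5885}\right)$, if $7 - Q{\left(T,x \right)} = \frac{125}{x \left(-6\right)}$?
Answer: $- \frac{24693340214332}{76505} \approx -3.2277 \cdot 10^{8}$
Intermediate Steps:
$Q{\left(T,x \right)} = 7 + \frac{125}{6 x}$ ($Q{\left(T,x \right)} = 7 - \frac{125}{x \left(-6\right)} = 7 - \frac{125}{\left(-6\right) x} = 7 - 125 \left(- \frac{1}{6 x}\right) = 7 - - \frac{125}{6 x} = 7 + \frac{125}{6 x}$)
$B = -5869$
$M = - \frac{457361}{78}$ ($M = \left(7 + \frac{125}{6 \left(-13\right)}\right) - 5869 = \left(7 + \frac{125}{6} \left(- \frac{1}{13}\right)\right) - 5869 = \left(7 - \frac{125}{78}\right) - 5869 = \frac{421}{78} - 5869 = - \frac{457361}{78} \approx -5863.6$)
$\left(15042 + 39990\right) \left(M + \frac{8757}{-5885}\right) = \left(15042 + 39990\right) \left(- \frac{457361}{78} + \frac{8757}{-5885}\right) = 55032 \left(- \frac{457361}{78} + 8757 \left(- \frac{1}{5885}\right)\right) = 55032 \left(- \frac{457361}{78} - \frac{8757}{5885}\right) = 55032 \left(- \frac{2692252531}{459030}\right) = - \frac{24693340214332}{76505}$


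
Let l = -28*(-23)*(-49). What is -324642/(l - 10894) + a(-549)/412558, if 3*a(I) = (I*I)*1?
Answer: 23033079731/2918847850 ≈ 7.8912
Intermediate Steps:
l = -31556 (l = 644*(-49) = -31556)
a(I) = I**2/3 (a(I) = ((I*I)*1)/3 = (I**2*1)/3 = I**2/3)
-324642/(l - 10894) + a(-549)/412558 = -324642/(-31556 - 10894) + ((1/3)*(-549)**2)/412558 = -324642/(-42450) + ((1/3)*301401)*(1/412558) = -324642*(-1/42450) + 100467*(1/412558) = 54107/7075 + 100467/412558 = 23033079731/2918847850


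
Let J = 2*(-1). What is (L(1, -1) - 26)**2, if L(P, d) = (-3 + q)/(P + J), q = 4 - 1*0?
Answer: 729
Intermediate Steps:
q = 4 (q = 4 + 0 = 4)
J = -2
L(P, d) = 1/(-2 + P) (L(P, d) = (-3 + 4)/(P - 2) = 1/(-2 + P))
(L(1, -1) - 26)**2 = (1/(-2 + 1) - 26)**2 = (1/(-1) - 26)**2 = (-1 - 26)**2 = (-27)**2 = 729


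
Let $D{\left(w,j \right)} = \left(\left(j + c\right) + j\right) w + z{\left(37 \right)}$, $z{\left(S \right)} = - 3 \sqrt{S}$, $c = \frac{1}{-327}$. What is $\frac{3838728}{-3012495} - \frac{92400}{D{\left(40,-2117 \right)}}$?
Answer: $- \frac{2244208155223973336968}{3079802716450048062095} - \frac{29640718800 \sqrt{37}}{3067028542570243} \approx -0.72874$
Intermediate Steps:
$c = - \frac{1}{327} \approx -0.0030581$
$D{\left(w,j \right)} = - 3 \sqrt{37} + w \left(- \frac{1}{327} + 2 j\right)$ ($D{\left(w,j \right)} = \left(\left(j - \frac{1}{327}\right) + j\right) w - 3 \sqrt{37} = \left(\left(- \frac{1}{327} + j\right) + j\right) w - 3 \sqrt{37} = \left(- \frac{1}{327} + 2 j\right) w - 3 \sqrt{37} = w \left(- \frac{1}{327} + 2 j\right) - 3 \sqrt{37} = - 3 \sqrt{37} + w \left(- \frac{1}{327} + 2 j\right)$)
$\frac{3838728}{-3012495} - \frac{92400}{D{\left(40,-2117 \right)}} = \frac{3838728}{-3012495} - \frac{92400}{- 3 \sqrt{37} - \frac{40}{327} + 2 \left(-2117\right) 40} = 3838728 \left(- \frac{1}{3012495}\right) - \frac{92400}{- 3 \sqrt{37} - \frac{40}{327} - 169360} = - \frac{1279576}{1004165} - \frac{92400}{- \frac{55380760}{327} - 3 \sqrt{37}}$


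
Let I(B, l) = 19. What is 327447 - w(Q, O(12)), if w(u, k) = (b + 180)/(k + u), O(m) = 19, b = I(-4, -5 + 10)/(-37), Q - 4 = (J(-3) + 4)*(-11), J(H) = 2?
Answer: 520974818/1591 ≈ 3.2745e+5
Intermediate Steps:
Q = -62 (Q = 4 + (2 + 4)*(-11) = 4 + 6*(-11) = 4 - 66 = -62)
b = -19/37 (b = 19/(-37) = 19*(-1/37) = -19/37 ≈ -0.51351)
w(u, k) = 6641/(37*(k + u)) (w(u, k) = (-19/37 + 180)/(k + u) = 6641/(37*(k + u)))
327447 - w(Q, O(12)) = 327447 - 6641/(37*(19 - 62)) = 327447 - 6641/(37*(-43)) = 327447 - 6641*(-1)/(37*43) = 327447 - 1*(-6641/1591) = 327447 + 6641/1591 = 520974818/1591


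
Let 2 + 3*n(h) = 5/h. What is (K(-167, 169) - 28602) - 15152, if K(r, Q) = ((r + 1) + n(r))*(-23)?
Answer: -6666713/167 ≈ -39920.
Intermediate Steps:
n(h) = -⅔ + 5/(3*h) (n(h) = -⅔ + (5/h)/3 = -⅔ + 5/(3*h))
K(r, Q) = -23 - 23*r - 23*(5 - 2*r)/(3*r) (K(r, Q) = ((r + 1) + (5 - 2*r)/(3*r))*(-23) = ((1 + r) + (5 - 2*r)/(3*r))*(-23) = (1 + r + (5 - 2*r)/(3*r))*(-23) = -23 - 23*r - 23*(5 - 2*r)/(3*r))
(K(-167, 169) - 28602) - 15152 = ((-23/3 - 23*(-167) - 115/3/(-167)) - 28602) - 15152 = ((-23/3 + 3841 - 115/3*(-1/167)) - 28602) - 15152 = ((-23/3 + 3841 + 115/501) - 28602) - 15152 = (640205/167 - 28602) - 15152 = -4136329/167 - 15152 = -6666713/167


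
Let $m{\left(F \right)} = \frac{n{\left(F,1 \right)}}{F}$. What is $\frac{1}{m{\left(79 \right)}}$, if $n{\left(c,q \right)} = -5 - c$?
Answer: $- \frac{79}{84} \approx -0.94048$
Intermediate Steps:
$m{\left(F \right)} = \frac{-5 - F}{F}$
$\frac{1}{m{\left(79 \right)}} = \frac{1}{\frac{1}{79} \left(-5 - 79\right)} = \frac{1}{\frac{1}{79} \left(-84\right)} = \frac{1}{- \frac{84}{79}} = - \frac{79}{84}$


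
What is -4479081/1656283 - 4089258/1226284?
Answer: -6132796936509/1015536671186 ≈ -6.0390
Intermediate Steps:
-4479081/1656283 - 4089258/1226284 = -4479081*1/1656283 - 4089258*1/1226284 = -4479081/1656283 - 2044629/613142 = -6132796936509/1015536671186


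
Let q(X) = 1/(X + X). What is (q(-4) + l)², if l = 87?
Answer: 483025/64 ≈ 7547.3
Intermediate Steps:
q(X) = 1/(2*X)
(q(-4) + l)² = ((½)/(-4) + 87)² = ((½)*(-¼) + 87)² = (-⅛ + 87)² = (695/8)² = 483025/64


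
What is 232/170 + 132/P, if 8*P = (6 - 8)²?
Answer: 22556/85 ≈ 265.36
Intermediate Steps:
P = ½ (P = (6 - 8)²/8 = (⅛)*(-2)² = (⅛)*4 = ½ ≈ 0.50000)
232/170 + 132/P = 232/170 + 132/(½) = 232*(1/170) + 132*2 = 116/85 + 264 = 22556/85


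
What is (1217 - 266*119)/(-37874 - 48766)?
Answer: 30437/86640 ≈ 0.35130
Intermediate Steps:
(1217 - 266*119)/(-37874 - 48766) = (1217 - 31654)/(-86640) = -30437*(-1/86640) = 30437/86640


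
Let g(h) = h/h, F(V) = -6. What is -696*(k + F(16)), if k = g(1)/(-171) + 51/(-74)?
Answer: 9827404/2109 ≈ 4659.7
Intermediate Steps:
g(h) = 1
k = -8795/12654 (k = 1/(-171) + 51/(-74) = 1*(-1/171) + 51*(-1/74) = -1/171 - 51/74 = -8795/12654 ≈ -0.69504)
-696*(k + F(16)) = -696*(-8795/12654 - 6) = -696*(-84719/12654) = 9827404/2109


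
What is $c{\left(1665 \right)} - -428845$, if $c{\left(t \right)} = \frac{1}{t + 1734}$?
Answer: $\frac{1457644156}{3399} \approx 4.2885 \cdot 10^{5}$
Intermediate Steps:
$c{\left(t \right)} = \frac{1}{1734 + t}$
$c{\left(1665 \right)} - -428845 = \frac{1}{1734 + 1665} - -428845 = \frac{1}{3399} + 428845 = \frac{1457644156}{3399}$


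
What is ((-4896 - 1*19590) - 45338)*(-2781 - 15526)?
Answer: 1278267968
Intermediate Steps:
((-4896 - 1*19590) - 45338)*(-2781 - 15526) = ((-4896 - 19590) - 45338)*(-18307) = (-24486 - 45338)*(-18307) = -69824*(-18307) = 1278267968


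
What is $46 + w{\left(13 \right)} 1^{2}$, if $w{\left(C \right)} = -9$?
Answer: $37$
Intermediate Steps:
$46 + w{\left(13 \right)} 1^{2} = 46 - 9 \cdot 1^{2} = 46 - 9 = 37$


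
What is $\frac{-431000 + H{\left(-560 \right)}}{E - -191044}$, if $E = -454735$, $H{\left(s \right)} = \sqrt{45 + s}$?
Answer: $\frac{431000}{263691} - \frac{i \sqrt{515}}{263691} \approx 1.6345 - 8.6061 \cdot 10^{-5} i$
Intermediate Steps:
$\frac{-431000 + H{\left(-560 \right)}}{E - -191044} = \frac{-431000 + \sqrt{45 - 560}}{-454735 - -191044} = \frac{-431000 + \sqrt{-515}}{-454735 + \left(-28802 + 219846\right)} = \frac{-431000 + i \sqrt{515}}{-454735 + 191044} = \frac{-431000 + i \sqrt{515}}{-263691} = \left(-431000 + i \sqrt{515}\right) \left(- \frac{1}{263691}\right) = \frac{431000}{263691} - \frac{i \sqrt{515}}{263691}$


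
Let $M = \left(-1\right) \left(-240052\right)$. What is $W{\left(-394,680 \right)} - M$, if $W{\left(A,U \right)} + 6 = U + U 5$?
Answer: $-235978$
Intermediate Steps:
$M = 240052$
$W{\left(A,U \right)} = -6 + 6 U$ ($W{\left(A,U \right)} = -6 + \left(U + U 5\right) = -6 + \left(U + 5 U\right) = -6 + 6 U$)
$W{\left(-394,680 \right)} - M = \left(-6 + 6 \cdot 680\right) - 240052 = \left(-6 + 4080\right) - 240052 = 4074 - 240052 = -235978$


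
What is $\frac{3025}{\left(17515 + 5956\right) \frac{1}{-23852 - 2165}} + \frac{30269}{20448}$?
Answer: $- \frac{1608576294701}{479935008} \approx -3351.7$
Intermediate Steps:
$\frac{3025}{\left(17515 + 5956\right) \frac{1}{-23852 - 2165}} + \frac{30269}{20448} = \frac{3025}{23471 \frac{1}{-26017}} + 30269 \cdot \frac{1}{20448} = \frac{3025}{23471 \left(- \frac{1}{26017}\right)} + \frac{30269}{20448} = \frac{3025}{- \frac{23471}{26017}} + \frac{30269}{20448} = 3025 \left(- \frac{26017}{23471}\right) + \frac{30269}{20448} = - \frac{78701425}{23471} + \frac{30269}{20448} = - \frac{1608576294701}{479935008}$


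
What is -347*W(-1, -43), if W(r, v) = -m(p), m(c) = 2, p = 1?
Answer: 694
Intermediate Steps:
W(r, v) = -2 (W(r, v) = -1*2 = -2)
-347*W(-1, -43) = -347*(-2) = 694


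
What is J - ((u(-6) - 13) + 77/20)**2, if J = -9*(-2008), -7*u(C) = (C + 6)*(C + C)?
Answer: 7195311/400 ≈ 17988.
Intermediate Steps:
u(C) = -2*C*(6 + C)/7 (u(C) = -(C + 6)*(C + C)/7 = -(6 + C)*2*C/7 = -2*C*(6 + C)/7)
J = 18072
J - ((u(-6) - 13) + 77/20)**2 = 18072 - ((-2/7*(-6)*(6 - 6) - 13) + 77/20)**2 = 18072 - ((-2/7*(-6)*0 - 13) + 77*(1/20))**2 = 18072 - ((0 - 13) + 77/20)**2 = 18072 - (-13 + 77/20)**2 = 18072 - (-183/20)**2 = 18072 - 1*33489/400 = 18072 - 33489/400 = 7195311/400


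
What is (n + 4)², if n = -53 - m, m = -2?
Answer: 2209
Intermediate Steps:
n = -51 (n = -53 - 1*(-2) = -53 + 2 = -51)
(n + 4)² = (-51 + 4)² = (-47)² = 2209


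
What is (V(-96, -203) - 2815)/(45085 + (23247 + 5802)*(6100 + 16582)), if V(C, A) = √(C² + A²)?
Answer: -2815/658934503 + 5*√2017/658934503 ≈ -3.9313e-6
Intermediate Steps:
V(C, A) = √(A² + C²)
(V(-96, -203) - 2815)/(45085 + (23247 + 5802)*(6100 + 16582)) = (√((-203)² + (-96)²) - 2815)/(45085 + (23247 + 5802)*(6100 + 16582)) = (√(41209 + 9216) - 2815)/(45085 + 29049*22682) = (√50425 - 2815)/(45085 + 658889418) = (5*√2017 - 2815)/658934503 = (-2815 + 5*√2017)*(1/658934503) = -2815/658934503 + 5*√2017/658934503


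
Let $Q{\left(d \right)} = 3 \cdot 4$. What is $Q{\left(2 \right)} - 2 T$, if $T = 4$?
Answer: $4$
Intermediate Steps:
$Q{\left(d \right)} = 12$
$Q{\left(2 \right)} - 2 T = 12 - 8 = 4$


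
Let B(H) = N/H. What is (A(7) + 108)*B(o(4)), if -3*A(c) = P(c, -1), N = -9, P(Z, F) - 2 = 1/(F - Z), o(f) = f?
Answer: -7731/32 ≈ -241.59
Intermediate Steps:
P(Z, F) = 2 + 1/(F - Z)
A(c) = -(-1 - 2*c)/(3*(-1 - c)) (A(c) = -(1 - 2*c + 2*(-1))/(3*(-1 - c)) = -(1 - 2*c - 2)/(3*(-1 - c)) = -(-1 - 2*c)/(3*(-1 - c)))
B(H) = -9/H
(A(7) + 108)*B(o(4)) = ((-1 - 2*7)/(3*(1 + 7)) + 108)*(-9/4) = ((1/3)*(-1 - 14)/8 + 108)*(-9*1/4) = ((1/3)*(1/8)*(-15) + 108)*(-9/4) = (-5/8 + 108)*(-9/4) = (859/8)*(-9/4) = -7731/32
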